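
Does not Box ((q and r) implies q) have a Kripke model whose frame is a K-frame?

1. not Box ((q and r) implies q), u
2. not ((q and r) implies q), v
3. q and r, v
4. not q, v
5. q, v
6. r, v
Accessibility: uRv
Branch closes: q and not q both at v.
All branches of the tableau close; one closing branch shown above.

Unsatisfiable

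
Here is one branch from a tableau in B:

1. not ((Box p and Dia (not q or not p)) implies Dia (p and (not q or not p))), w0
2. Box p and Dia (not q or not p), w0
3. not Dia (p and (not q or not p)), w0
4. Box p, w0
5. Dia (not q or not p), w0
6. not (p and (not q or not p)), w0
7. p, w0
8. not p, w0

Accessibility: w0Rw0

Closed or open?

Closed

Both p and not p appear at w0.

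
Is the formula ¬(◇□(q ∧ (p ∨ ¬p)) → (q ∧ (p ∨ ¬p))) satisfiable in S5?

1. ¬(◇□(q ∧ (p ∨ ¬p)) → (q ∧ (p ∨ ¬p))), 0
2. ◇□(q ∧ (p ∨ ¬p)), 0   [¬→-rule on 1]
3. ¬(q ∧ (p ∨ ¬p)), 0   [¬→-rule on 1]
4. ¬q, 0   [¬∧-rule on 3 (branches; this branch)]
5. □(q ∧ (p ∨ ¬p)), 1   [◇-rule on 2: fresh world 1, 0R1]
6. q ∧ (p ∨ ¬p), 0   [□-rule on 5 via 1R0]
7. q, 0   [∧-rule on 6]
8. p ∨ ¬p, 0   [∧-rule on 6]
Accessibility: 0R0, 0R1, 1R0, 1R1
Branch closes: q and ¬q both at 0.
All branches of the tableau close; one closing branch shown above.

No, unsatisfiable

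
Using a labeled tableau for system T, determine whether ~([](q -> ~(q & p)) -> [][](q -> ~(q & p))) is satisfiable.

Yes, satisfiable

1. ~([](q -> ~(q & p)) -> [][](q -> ~(q & p))), w0
2. [](q -> ~(q & p)), w0   [~->-rule on 1]
3. ~[][](q -> ~(q & p)), w0   [~->-rule on 1]
4. q -> ~(q & p), w0   [[]-rule on 2 via w0Rw0]
5. ~(q & p), w0   [->-rule on 4 (branches; this branch)]
6. ~p, w0   [~&-rule on 5 (branches; this branch)]
7. ~[](q -> ~(q & p)), w1   [~[]-rule on 3: fresh world w1, w0Rw1]
8. q -> ~(q & p), w1   [[]-rule on 2 via w0Rw1]
9. ~(q & p), w1   [->-rule on 8 (branches; this branch)]
10. ~p, w1   [~&-rule on 9 (branches; this branch)]
11. ~(q -> ~(q & p)), w2   [~[]-rule on 7: fresh world w2, w1Rw2]
12. q, w2   [~->-rule on 11]
13. q & p, w2   [~->-rule on 11]
14. p, w2   [&-rule on 13]
Accessibility: w0Rw0, w0Rw1, w1Rw1, w1Rw2, w2Rw2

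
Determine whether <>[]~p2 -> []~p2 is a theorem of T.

No, not valid

Tableau for the negation ~(<>[]~p2 -> []~p2):
1. ~(<>[]~p2 -> []~p2), 0
2. <>[]~p2, 0
3. ~[]~p2, 0
4. []~p2, 1
5. ~p2, 1
6. p2, 2
Accessibility: 0R0, 0R1, 0R2, 1R1, 2R2
The negation has an open branch (countermodel exists).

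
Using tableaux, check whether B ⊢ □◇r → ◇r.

Valid

Tableau for the negation ¬(□◇r → ◇r):
1. ¬(□◇r → ◇r), w0
2. □◇r, w0
3. ¬◇r, w0
4. ◇r, w0
5. ¬r, w0
6. r, w1
7. ◇r, w1
8. ¬r, w1
Accessibility: w0Rw0, w0Rw1, w1Rw0, w1Rw1
Branch closes: r and ¬r both at w1.
All branches of the negation close; one closing branch shown above.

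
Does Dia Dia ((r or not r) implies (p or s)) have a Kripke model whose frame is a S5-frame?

1. Dia Dia ((r or not r) implies (p or s)), u
2. Dia ((r or not r) implies (p or s)), v
3. (r or not r) implies (p or s), w
4. p or s, w
5. s, w
Accessibility: uRu, uRv, uRw, vRu, vRv, vRw, wRu, wRv, wRw

Yes, satisfiable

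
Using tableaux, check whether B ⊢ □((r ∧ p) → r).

Tableau for the negation ¬□((r ∧ p) → r):
1. ¬□((r ∧ p) → r), 0
2. ¬((r ∧ p) → r), 1
3. r ∧ p, 1
4. ¬r, 1
5. r, 1
6. p, 1
Accessibility: 0R0, 0R1, 1R0, 1R1
Branch closes: r and ¬r both at 1.
Every branch of the negation's tableau closes; the branch above is one of them.

Yes, valid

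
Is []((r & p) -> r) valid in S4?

Tableau for the negation ~[]((r & p) -> r):
1. ~[]((r & p) -> r), u
2. ~((r & p) -> r), v   [~[]-rule on 1: fresh world v, uRv]
3. r & p, v   [~->-rule on 2]
4. ~r, v   [~->-rule on 2]
5. r, v   [&-rule on 3]
6. p, v   [&-rule on 3]
Accessibility: uRu, uRv, vRv
Branch closes: r and ~r both at v.
All branches of the negation close; one closing branch shown above.

Valid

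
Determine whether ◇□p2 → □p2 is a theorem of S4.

Tableau for the negation ¬(◇□p2 → □p2):
1. ¬(◇□p2 → □p2), u
2. ◇□p2, u
3. ¬□p2, u
4. □p2, v
5. p2, v
6. ¬p2, w
Accessibility: uRu, uRv, uRw, vRv, wRw
The negation has an open branch (countermodel exists).

Not valid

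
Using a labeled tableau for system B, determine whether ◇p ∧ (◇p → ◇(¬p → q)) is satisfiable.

1. ◇p ∧ (◇p → ◇(¬p → q)), w0
2. ◇p, w0
3. ◇p → ◇(¬p → q), w0
4. ◇(¬p → q), w0
5. p, w1
6. ¬p → q, w2
7. q, w2
Accessibility: w0Rw0, w0Rw1, w0Rw2, w1Rw0, w1Rw1, w2Rw0, w2Rw2

Yes, satisfiable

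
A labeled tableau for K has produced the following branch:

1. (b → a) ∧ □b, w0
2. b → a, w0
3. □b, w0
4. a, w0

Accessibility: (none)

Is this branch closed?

There is no literal clash: for every atom and world, at most one sign appears.

No, open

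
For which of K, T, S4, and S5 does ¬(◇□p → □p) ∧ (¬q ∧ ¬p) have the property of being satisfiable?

K, T, S4

S4-tableau for the formula:
1. ¬(◇□p → □p) ∧ (¬q ∧ ¬p), u
2. ¬(◇□p → □p), u   [∧-rule on 1]
3. ¬q ∧ ¬p, u   [∧-rule on 1]
4. ◇□p, u   [¬→-rule on 2]
5. ¬□p, u   [¬→-rule on 2]
6. ¬q, u   [∧-rule on 3]
7. ¬p, u   [∧-rule on 3]
8. □p, v   [◇-rule on 4: fresh world v, uRv]
9. p, v   [□-rule on 8 via vRv]
10. ¬p, w   [¬□-rule on 5: fresh world w, uRw]
Accessibility: uRu, uRv, uRw, vRv, wRw
Complete open branch: satisfiable in S4, hence also in K, T (this S4-model is also a K-model and a T-model).
S5-tableau for the formula:
1. ¬(◇□p → □p) ∧ (¬q ∧ ¬p), u
2. ¬(◇□p → □p), u   [∧-rule on 1]
3. ¬q ∧ ¬p, u   [∧-rule on 1]
4. ◇□p, u   [¬→-rule on 2]
5. ¬□p, u   [¬→-rule on 2]
6. ¬q, u   [∧-rule on 3]
7. ¬p, u   [∧-rule on 3]
8. □p, v   [◇-rule on 4: fresh world v, uRv]
9. p, u   [□-rule on 8 via vRu]
Accessibility: uRu, uRv, vRu, vRv
Branch closes: p and ¬p both at u.
Every branch closes (one shown): unsatisfiable in S5.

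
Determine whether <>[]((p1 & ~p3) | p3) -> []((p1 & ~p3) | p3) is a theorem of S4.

Tableau for the negation ~(<>[]((p1 & ~p3) | p3) -> []((p1 & ~p3) | p3)):
1. ~(<>[]((p1 & ~p3) | p3) -> []((p1 & ~p3) | p3)), w0
2. <>[]((p1 & ~p3) | p3), w0
3. ~[]((p1 & ~p3) | p3), w0
4. []((p1 & ~p3) | p3), w1
5. (p1 & ~p3) | p3, w1
6. p3, w1
7. ~((p1 & ~p3) | p3), w2
8. ~(p1 & ~p3), w2
9. ~p3, w2
10. ~p1, w2
Accessibility: w0Rw0, w0Rw1, w0Rw2, w1Rw1, w2Rw2
The negation has an open branch (countermodel exists).

Not valid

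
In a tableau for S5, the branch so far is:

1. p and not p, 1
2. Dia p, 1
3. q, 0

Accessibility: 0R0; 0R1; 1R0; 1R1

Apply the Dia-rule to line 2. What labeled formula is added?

a fresh world 2 with 1R2, and p at 2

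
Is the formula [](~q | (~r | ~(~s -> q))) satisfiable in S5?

1. [](~q | (~r | ~(~s -> q))), 0
2. ~q | (~r | ~(~s -> q)), 0   [[]-rule on 1 via 0R0]
3. ~r | ~(~s -> q), 0   [|-rule on 2 (branches; this branch)]
4. ~(~s -> q), 0   [|-rule on 3 (branches; this branch)]
5. ~s, 0   [~->-rule on 4]
6. ~q, 0   [~->-rule on 4]
Accessibility: 0R0

Yes, satisfiable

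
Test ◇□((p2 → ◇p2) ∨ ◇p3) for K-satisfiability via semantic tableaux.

Yes, satisfiable

1. ◇□((p2 → ◇p2) ∨ ◇p3), 0
2. □((p2 → ◇p2) ∨ ◇p3), 1
Accessibility: 0R1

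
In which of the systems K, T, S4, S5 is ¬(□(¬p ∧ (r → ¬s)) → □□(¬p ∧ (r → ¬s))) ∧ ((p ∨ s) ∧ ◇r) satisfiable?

S4-tableau for the formula:
1. ¬(□(¬p ∧ (r → ¬s)) → □□(¬p ∧ (r → ¬s))) ∧ ((p ∨ s) ∧ ◇r), u
2. ¬(□(¬p ∧ (r → ¬s)) → □□(¬p ∧ (r → ¬s))), u   [∧-rule on 1]
3. (p ∨ s) ∧ ◇r, u   [∧-rule on 1]
4. □(¬p ∧ (r → ¬s)), u   [¬→-rule on 2]
5. ¬□□(¬p ∧ (r → ¬s)), u   [¬→-rule on 2]
6. p ∨ s, u   [∧-rule on 3]
7. ◇r, u   [∧-rule on 3]
8. ¬p ∧ (r → ¬s), u   [□-rule on 4 via uRu]
9. ¬p, u   [∧-rule on 8]
10. r → ¬s, u   [∧-rule on 8]
11. s, u   [∨-rule on 6 (branches; this branch)]
12. ¬r, u   [→-rule on 10 (branches; this branch)]
13. ¬□(¬p ∧ (r → ¬s)), v   [¬□-rule on 5: fresh world v, uRv]
14. ¬p ∧ (r → ¬s), v   [□-rule on 4 via uRv]
15. ¬p, v   [∧-rule on 14]
16. r → ¬s, v   [∧-rule on 14]
17. ¬s, v   [→-rule on 16 (branches; this branch)]
18. r, w   [◇-rule on 7: fresh world w, uRw]
19. ¬p ∧ (r → ¬s), w   [□-rule on 4 via uRw]
20. ¬p, w   [∧-rule on 19]
21. r → ¬s, w   [∧-rule on 19]
22. ¬s, w   [→-rule on 21 (branches; this branch)]
23. ¬(¬p ∧ (r → ¬s)), x   [¬□-rule on 13: fresh world x, vRx]
24. ¬p ∧ (r → ¬s), x   [□-rule on 4 via uRx]
25. ¬p, x   [∧-rule on 24]
26. r → ¬s, x   [∧-rule on 24]
27. ¬(r → ¬s), x   [¬∧-rule on 23 (branches; this branch)]
28. r, x   [¬→-rule on 27]
29. s, x   [¬→-rule on 27]
30. ¬s, x   [→-rule on 26 (branches; this branch)]
Accessibility: uRu, uRv, uRw, uRx, vRv, vRx, wRw, xRx
Branch closes: s and ¬s both at x.
Every branch closes (one shown): unsatisfiable in S4, hence also in S5 (every S5-frame is an S4-frame).
T-tableau for the formula:
1. ¬(□(¬p ∧ (r → ¬s)) → □□(¬p ∧ (r → ¬s))) ∧ ((p ∨ s) ∧ ◇r), u
2. ¬(□(¬p ∧ (r → ¬s)) → □□(¬p ∧ (r → ¬s))), u   [∧-rule on 1]
3. (p ∨ s) ∧ ◇r, u   [∧-rule on 1]
4. □(¬p ∧ (r → ¬s)), u   [¬→-rule on 2]
5. ¬□□(¬p ∧ (r → ¬s)), u   [¬→-rule on 2]
6. p ∨ s, u   [∧-rule on 3]
7. ◇r, u   [∧-rule on 3]
8. ¬p ∧ (r → ¬s), u   [□-rule on 4 via uRu]
9. ¬p, u   [∧-rule on 8]
10. r → ¬s, u   [∧-rule on 8]
11. s, u   [∨-rule on 6 (branches; this branch)]
12. ¬r, u   [→-rule on 10 (branches; this branch)]
13. ¬□(¬p ∧ (r → ¬s)), v   [¬□-rule on 5: fresh world v, uRv]
14. ¬p ∧ (r → ¬s), v   [□-rule on 4 via uRv]
15. ¬p, v   [∧-rule on 14]
16. r → ¬s, v   [∧-rule on 14]
17. ¬s, v   [→-rule on 16 (branches; this branch)]
18. r, w   [◇-rule on 7: fresh world w, uRw]
19. ¬p ∧ (r → ¬s), w   [□-rule on 4 via uRw]
20. ¬p, w   [∧-rule on 19]
21. r → ¬s, w   [∧-rule on 19]
22. ¬s, w   [→-rule on 21 (branches; this branch)]
23. ¬(¬p ∧ (r → ¬s)), x   [¬□-rule on 13: fresh world x, vRx]
24. ¬(r → ¬s), x   [¬∧-rule on 23 (branches; this branch)]
25. r, x   [¬→-rule on 24]
26. s, x   [¬→-rule on 24]
Accessibility: uRu, uRv, uRw, vRv, vRx, wRw, xRx
Complete open branch: satisfiable in T, hence also in K (this T-model is also a K-model).

K, T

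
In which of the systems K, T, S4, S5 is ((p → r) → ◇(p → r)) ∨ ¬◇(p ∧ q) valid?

T, S4, S5

K-tableau for the negation ¬(((p → r) → ◇(p → r)) ∨ ¬◇(p ∧ q)):
1. ¬(((p → r) → ◇(p → r)) ∨ ¬◇(p ∧ q)), 0
2. ¬((p → r) → ◇(p → r)), 0
3. ◇(p ∧ q), 0
4. p → r, 0
5. ¬◇(p → r), 0
6. r, 0
7. p ∧ q, 1
8. p, 1
9. q, 1
10. ¬(p → r), 1
11. ¬r, 1
Accessibility: 0R1
Complete open branch: countermodel on a K-frame, so not valid in K.
T-tableau for the negation ¬(((p → r) → ◇(p → r)) ∨ ¬◇(p ∧ q)):
1. ¬(((p → r) → ◇(p → r)) ∨ ¬◇(p ∧ q)), 0
2. ¬((p → r) → ◇(p → r)), 0
3. ◇(p ∧ q), 0
4. p → r, 0
5. ¬◇(p → r), 0
6. ¬(p → r), 0
7. p, 0
8. ¬r, 0
9. r, 0
Accessibility: 0R0
Branch closes: r and ¬r both at 0.
Every branch closes (one shown): valid in T, hence also in S4, S5 (every theorem of T is a theorem of S4 and S5).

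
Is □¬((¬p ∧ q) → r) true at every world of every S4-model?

Tableau for the negation ¬□¬((¬p ∧ q) → r):
1. ¬□¬((¬p ∧ q) → r), w0
2. (¬p ∧ q) → r, w1
3. r, w1
Accessibility: w0Rw0, w0Rw1, w1Rw1
The negation has an open branch (countermodel exists).

Not valid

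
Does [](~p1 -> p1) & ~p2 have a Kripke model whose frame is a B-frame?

1. [](~p1 -> p1) & ~p2, 0
2. [](~p1 -> p1), 0
3. ~p2, 0
4. ~p1 -> p1, 0
5. p1, 0
Accessibility: 0R0

Satisfiable (open branch found)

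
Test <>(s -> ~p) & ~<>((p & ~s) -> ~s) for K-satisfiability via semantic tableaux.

1. <>(s -> ~p) & ~<>((p & ~s) -> ~s), u
2. <>(s -> ~p), u   [&-rule on 1]
3. ~<>((p & ~s) -> ~s), u   [&-rule on 1]
4. s -> ~p, v   [<>-rule on 2: fresh world v, uRv]
5. ~((p & ~s) -> ~s), v   [~<>-rule on 3 via uRv]
6. p & ~s, v   [~->-rule on 5]
7. s, v   [~->-rule on 5]
8. p, v   [&-rule on 6]
9. ~s, v   [&-rule on 6]
Accessibility: uRv
Branch closes: s and ~s both at v.
(One branch shown.) All branches close.

No, unsatisfiable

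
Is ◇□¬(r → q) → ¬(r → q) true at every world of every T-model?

No, not valid

Tableau for the negation ¬(◇□¬(r → q) → ¬(r → q)):
1. ¬(◇□¬(r → q) → ¬(r → q)), u
2. ◇□¬(r → q), u   [¬→-rule on 1]
3. r → q, u   [¬→-rule on 1]
4. q, u   [→-rule on 3 (branches; this branch)]
5. □¬(r → q), v   [◇-rule on 2: fresh world v, uRv]
6. ¬(r → q), v   [□-rule on 5 via vRv]
7. r, v   [¬→-rule on 6]
8. ¬q, v   [¬→-rule on 6]
Accessibility: uRu, uRv, vRv
The negation has an open branch (countermodel exists).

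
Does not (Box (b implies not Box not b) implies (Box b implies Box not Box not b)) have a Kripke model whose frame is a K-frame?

No, unsatisfiable

1. not (Box (b implies not Box not b) implies (Box b implies Box not Box not b)), w0
2. Box (b implies not Box not b), w0   [neg-implies-rule on 1]
3. not (Box b implies Box not Box not b), w0   [neg-implies-rule on 1]
4. Box b, w0   [neg-implies-rule on 3]
5. not Box not Box not b, w0   [neg-implies-rule on 3]
6. Box not b, w1   [neg-Box-rule on 5: fresh world w1, w0Rw1]
7. b implies not Box not b, w1   [Box-rule on 2 via w0Rw1]
8. b, w1   [Box-rule on 4 via w0Rw1]
9. not Box not b, w1   [implies-rule on 7 (branches; this branch)]
10. b, w2   [neg-Box-rule on 9: fresh world w2, w1Rw2]
11. not b, w2   [Box-rule on 6 via w1Rw2]
Accessibility: w0Rw1, w1Rw2
Branch closes: b and not b both at w2.
All branches of the tableau close; one closing branch shown above.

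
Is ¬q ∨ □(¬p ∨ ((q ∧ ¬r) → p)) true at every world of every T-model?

Tableau for the negation ¬(¬q ∨ □(¬p ∨ ((q ∧ ¬r) → p))):
1. ¬(¬q ∨ □(¬p ∨ ((q ∧ ¬r) → p))), u
2. q, u
3. ¬□(¬p ∨ ((q ∧ ¬r) → p)), u
4. ¬(¬p ∨ ((q ∧ ¬r) → p)), v
5. p, v
6. ¬((q ∧ ¬r) → p), v
7. q ∧ ¬r, v
8. ¬p, v
Accessibility: uRu, uRv, vRv
Branch closes: p and ¬p both at v.
All branches of the negation close; one closing branch shown above.

Yes, valid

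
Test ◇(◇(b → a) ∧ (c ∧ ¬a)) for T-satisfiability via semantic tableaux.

1. ◇(◇(b → a) ∧ (c ∧ ¬a)), w0
2. ◇(b → a) ∧ (c ∧ ¬a), w1   [◇-rule on 1: fresh world w1, w0Rw1]
3. ◇(b → a), w1   [∧-rule on 2]
4. c ∧ ¬a, w1   [∧-rule on 2]
5. c, w1   [∧-rule on 4]
6. ¬a, w1   [∧-rule on 4]
7. b → a, w2   [◇-rule on 3: fresh world w2, w1Rw2]
8. a, w2   [→-rule on 7 (branches; this branch)]
Accessibility: w0Rw0, w0Rw1, w1Rw1, w1Rw2, w2Rw2

Yes, satisfiable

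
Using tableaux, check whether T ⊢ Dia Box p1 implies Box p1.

Tableau for the negation not (Dia Box p1 implies Box p1):
1. not (Dia Box p1 implies Box p1), 0
2. Dia Box p1, 0
3. not Box p1, 0
4. Box p1, 1
5. p1, 1
6. not p1, 2
Accessibility: 0R0, 0R1, 0R2, 1R1, 2R2
The negation has an open branch (countermodel exists).

Invalid (countermodel exists)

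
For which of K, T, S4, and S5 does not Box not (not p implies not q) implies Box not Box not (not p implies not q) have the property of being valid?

S5-tableau for the negation not (not Box not (not p implies not q) implies Box not Box not (not p implies not q)):
1. not (not Box not (not p implies not q) implies Box not Box not (not p implies not q)), u
2. not Box not (not p implies not q), u
3. not Box not Box not (not p implies not q), u
4. not p implies not q, v
5. not q, v
6. Box not (not p implies not q), w
7. not (not p implies not q), u
8. not p, u
9. q, u
10. not (not p implies not q), v
11. not p, v
12. q, v
Accessibility: uRu, uRv, uRw, vRu, vRv, vRw, wRu, wRv, wRw
Branch closes: q and not q both at v.
Every branch closes (one shown): valid in S5.
S4-tableau for the negation not (not Box not (not p implies not q) implies Box not Box not (not p implies not q)):
1. not (not Box not (not p implies not q) implies Box not Box not (not p implies not q)), u
2. not Box not (not p implies not q), u
3. not Box not Box not (not p implies not q), u
4. not p implies not q, v
5. not q, v
6. Box not (not p implies not q), w
7. not (not p implies not q), w
8. not p, w
9. q, w
Accessibility: uRu, uRv, uRw, vRv, wRw
Complete open branch: countermodel on an S4-frame, so not valid in S4, nor in K, T (the same frame is also a K-frame and a T-frame).

S5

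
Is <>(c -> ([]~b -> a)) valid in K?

Tableau for the negation ~<>(c -> ([]~b -> a)):
1. ~<>(c -> ([]~b -> a)), w0
The negation has an open branch (countermodel exists).

No, not valid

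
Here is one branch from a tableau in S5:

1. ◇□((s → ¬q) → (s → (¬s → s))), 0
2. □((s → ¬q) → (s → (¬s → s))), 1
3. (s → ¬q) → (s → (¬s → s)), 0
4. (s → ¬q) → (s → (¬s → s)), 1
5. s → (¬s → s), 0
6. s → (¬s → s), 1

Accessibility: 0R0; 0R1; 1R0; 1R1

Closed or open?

Open

There is no literal clash: for every atom and world, at most one sign appears.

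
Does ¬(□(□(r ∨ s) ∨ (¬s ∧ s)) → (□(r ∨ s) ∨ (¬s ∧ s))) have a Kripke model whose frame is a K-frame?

Satisfiable (open branch found)

1. ¬(□(□(r ∨ s) ∨ (¬s ∧ s)) → (□(r ∨ s) ∨ (¬s ∧ s))), u
2. □(□(r ∨ s) ∨ (¬s ∧ s)), u
3. ¬(□(r ∨ s) ∨ (¬s ∧ s)), u
4. ¬□(r ∨ s), u
5. ¬(¬s ∧ s), u
6. ¬s, u
7. ¬(r ∨ s), v
8. ¬r, v
9. ¬s, v
10. □(r ∨ s) ∨ (¬s ∧ s), v
11. □(r ∨ s), v
Accessibility: uRv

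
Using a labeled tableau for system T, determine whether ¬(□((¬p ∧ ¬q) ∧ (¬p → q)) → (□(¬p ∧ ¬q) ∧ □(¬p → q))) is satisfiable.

Unsatisfiable

1. ¬(□((¬p ∧ ¬q) ∧ (¬p → q)) → (□(¬p ∧ ¬q) ∧ □(¬p → q))), w0
2. □((¬p ∧ ¬q) ∧ (¬p → q)), w0
3. ¬(□(¬p ∧ ¬q) ∧ □(¬p → q)), w0
4. (¬p ∧ ¬q) ∧ (¬p → q), w0
5. ¬p ∧ ¬q, w0
6. ¬p → q, w0
7. ¬p, w0
8. ¬q, w0
9. ¬□(¬p → q), w0
10. q, w0
Accessibility: w0Rw0
Branch closes: q and ¬q both at w0.
(One branch shown.) All branches close.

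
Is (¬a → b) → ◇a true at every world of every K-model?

Tableau for the negation ¬((¬a → b) → ◇a):
1. ¬((¬a → b) → ◇a), w0
2. ¬a → b, w0
3. ¬◇a, w0
4. b, w0
The negation has an open branch (countermodel exists).

Invalid (countermodel exists)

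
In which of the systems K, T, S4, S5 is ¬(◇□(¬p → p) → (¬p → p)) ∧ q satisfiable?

K, T, S4

S5-tableau for the formula:
1. ¬(◇□(¬p → p) → (¬p → p)) ∧ q, u
2. ¬(◇□(¬p → p) → (¬p → p)), u   [∧-rule on 1]
3. q, u   [∧-rule on 1]
4. ◇□(¬p → p), u   [¬→-rule on 2]
5. ¬(¬p → p), u   [¬→-rule on 2]
6. ¬p, u   [¬→-rule on 5]
7. □(¬p → p), v   [◇-rule on 4: fresh world v, uRv]
8. ¬p → p, u   [□-rule on 7 via vRu]
9. ¬p → p, v   [□-rule on 7 via vRv]
10. p, u   [→-rule on 8 (branches; this branch)]
Accessibility: uRu, uRv, vRu, vRv
Branch closes: p and ¬p both at u.
Every branch closes (one shown): unsatisfiable in S5.
S4-tableau for the formula:
1. ¬(◇□(¬p → p) → (¬p → p)) ∧ q, u
2. ¬(◇□(¬p → p) → (¬p → p)), u   [∧-rule on 1]
3. q, u   [∧-rule on 1]
4. ◇□(¬p → p), u   [¬→-rule on 2]
5. ¬(¬p → p), u   [¬→-rule on 2]
6. ¬p, u   [¬→-rule on 5]
7. □(¬p → p), v   [◇-rule on 4: fresh world v, uRv]
8. ¬p → p, v   [□-rule on 7 via vRv]
9. p, v   [→-rule on 8 (branches; this branch)]
Accessibility: uRu, uRv, vRv
Complete open branch: satisfiable in S4, hence also in K, T (this S4-model is also a K-model and a T-model).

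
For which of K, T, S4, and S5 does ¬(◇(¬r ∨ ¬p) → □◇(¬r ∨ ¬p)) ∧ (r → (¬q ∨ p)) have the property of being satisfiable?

S5-tableau for the formula:
1. ¬(◇(¬r ∨ ¬p) → □◇(¬r ∨ ¬p)) ∧ (r → (¬q ∨ p)), 0
2. ¬(◇(¬r ∨ ¬p) → □◇(¬r ∨ ¬p)), 0
3. r → (¬q ∨ p), 0
4. ◇(¬r ∨ ¬p), 0
5. ¬□◇(¬r ∨ ¬p), 0
6. ¬q ∨ p, 0
7. p, 0
8. ¬r ∨ ¬p, 1
9. ¬p, 1
10. ¬◇(¬r ∨ ¬p), 2
11. ¬(¬r ∨ ¬p), 0
12. r, 0
13. ¬(¬r ∨ ¬p), 1
14. r, 1
15. p, 1
Accessibility: 0R0, 0R1, 0R2, 1R0, 1R1, 1R2, 2R0, 2R1, 2R2
Branch closes: p and ¬p both at 1.
Every branch closes (one shown): unsatisfiable in S5.
S4-tableau for the formula:
1. ¬(◇(¬r ∨ ¬p) → □◇(¬r ∨ ¬p)) ∧ (r → (¬q ∨ p)), 0
2. ¬(◇(¬r ∨ ¬p) → □◇(¬r ∨ ¬p)), 0
3. r → (¬q ∨ p), 0
4. ◇(¬r ∨ ¬p), 0
5. ¬□◇(¬r ∨ ¬p), 0
6. ¬q ∨ p, 0
7. p, 0
8. ¬r ∨ ¬p, 1
9. ¬p, 1
10. ¬◇(¬r ∨ ¬p), 2
11. ¬(¬r ∨ ¬p), 2
12. r, 2
13. p, 2
Accessibility: 0R0, 0R1, 0R2, 1R1, 2R2
Complete open branch: satisfiable in S4, hence also in K, T (this S4-model is also a K-model and a T-model).

K, T, S4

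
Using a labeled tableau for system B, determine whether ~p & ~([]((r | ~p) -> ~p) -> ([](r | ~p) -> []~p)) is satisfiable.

Unsatisfiable

1. ~p & ~([]((r | ~p) -> ~p) -> ([](r | ~p) -> []~p)), u
2. ~p, u
3. ~([]((r | ~p) -> ~p) -> ([](r | ~p) -> []~p)), u
4. []((r | ~p) -> ~p), u
5. ~([](r | ~p) -> []~p), u
6. [](r | ~p), u
7. ~[]~p, u
8. (r | ~p) -> ~p, u
9. r | ~p, u
10. p, v
11. (r | ~p) -> ~p, v
12. r | ~p, v
13. ~(r | ~p), v
14. ~r, v
15. ~p, v
Accessibility: uRu, uRv, vRu, vRv
Branch closes: p and ~p both at v.
(One branch shown.) All branches close.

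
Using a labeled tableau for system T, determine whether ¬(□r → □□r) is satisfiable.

Satisfiable (open branch found)

1. ¬(□r → □□r), w0
2. □r, w0
3. ¬□□r, w0
4. r, w0
5. ¬□r, w1
6. r, w1
7. ¬r, w2
Accessibility: w0Rw0, w0Rw1, w1Rw1, w1Rw2, w2Rw2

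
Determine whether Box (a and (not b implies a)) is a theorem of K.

Invalid (countermodel exists)

Tableau for the negation not Box (a and (not b implies a)):
1. not Box (a and (not b implies a)), w0
2. not (a and (not b implies a)), w1
3. not (not b implies a), w1
4. not b, w1
5. not a, w1
Accessibility: w0Rw1
The negation has an open branch (countermodel exists).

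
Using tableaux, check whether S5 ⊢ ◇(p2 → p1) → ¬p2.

Invalid (countermodel exists)

Tableau for the negation ¬(◇(p2 → p1) → ¬p2):
1. ¬(◇(p2 → p1) → ¬p2), w0
2. ◇(p2 → p1), w0   [¬→-rule on 1]
3. p2, w0   [¬→-rule on 1]
4. p2 → p1, w1   [◇-rule on 2: fresh world w1, w0Rw1]
5. p1, w1   [→-rule on 4 (branches; this branch)]
Accessibility: w0Rw0, w0Rw1, w1Rw0, w1Rw1
The negation has an open branch (countermodel exists).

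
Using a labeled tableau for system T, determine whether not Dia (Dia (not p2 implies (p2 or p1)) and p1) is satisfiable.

Yes, satisfiable

1. not Dia (Dia (not p2 implies (p2 or p1)) and p1), u
2. not (Dia (not p2 implies (p2 or p1)) and p1), u
3. not p1, u
Accessibility: uRu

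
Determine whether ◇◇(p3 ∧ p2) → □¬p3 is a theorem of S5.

Not valid

Tableau for the negation ¬(◇◇(p3 ∧ p2) → □¬p3):
1. ¬(◇◇(p3 ∧ p2) → □¬p3), u
2. ◇◇(p3 ∧ p2), u
3. ¬□¬p3, u
4. ◇(p3 ∧ p2), v
5. p3, w
6. p3 ∧ p2, x
7. p3, x
8. p2, x
Accessibility: uRu, uRv, uRw, uRx, vRu, vRv, vRw, vRx, wRu, wRv, wRw, wRx, xRu, xRv, xRw, xRx
The negation has an open branch (countermodel exists).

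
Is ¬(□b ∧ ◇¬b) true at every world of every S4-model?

Yes, valid

Tableau for the negation □b ∧ ◇¬b:
1. □b ∧ ◇¬b, 0
2. □b, 0
3. ◇¬b, 0
4. b, 0
5. ¬b, 1
6. b, 1
Accessibility: 0R0, 0R1, 1R1
Branch closes: b and ¬b both at 1.
All branches of the negation close; one closing branch shown above.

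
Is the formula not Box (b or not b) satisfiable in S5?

1. not Box (b or not b), u
2. not (b or not b), v
3. not b, v
4. b, v
Accessibility: uRu, uRv, vRu, vRv
Branch closes: b and not b both at v.
All branches of the tableau close; one closing branch shown above.

Unsatisfiable (every branch closes)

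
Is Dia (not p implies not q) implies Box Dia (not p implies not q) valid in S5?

Tableau for the negation not (Dia (not p implies not q) implies Box Dia (not p implies not q)):
1. not (Dia (not p implies not q) implies Box Dia (not p implies not q)), 0
2. Dia (not p implies not q), 0   [neg-implies-rule on 1]
3. not Box Dia (not p implies not q), 0   [neg-implies-rule on 1]
4. not p implies not q, 1   [Dia-rule on 2: fresh world 1, 0R1]
5. not q, 1   [implies-rule on 4 (branches; this branch)]
6. not Dia (not p implies not q), 2   [neg-Box-rule on 3: fresh world 2, 0R2]
7. not (not p implies not q), 0   [neg-Dia-rule on 6 via 2R0]
8. not p, 0   [neg-implies-rule on 7]
9. q, 0   [neg-implies-rule on 7]
10. not (not p implies not q), 1   [neg-Dia-rule on 6 via 2R1]
11. not p, 1   [neg-implies-rule on 10]
12. q, 1   [neg-implies-rule on 10]
Accessibility: 0R0, 0R1, 0R2, 1R0, 1R1, 1R2, 2R0, 2R1, 2R2
Branch closes: q and not q both at 1.
All branches of the negation close; one closing branch shown above.

Valid in S5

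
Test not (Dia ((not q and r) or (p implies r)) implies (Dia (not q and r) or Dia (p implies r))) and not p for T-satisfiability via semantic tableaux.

1. not (Dia ((not q and r) or (p implies r)) implies (Dia (not q and r) or Dia (p implies r))) and not p, w0
2. not (Dia ((not q and r) or (p implies r)) implies (Dia (not q and r) or Dia (p implies r))), w0   [and-rule on 1]
3. not p, w0   [and-rule on 1]
4. Dia ((not q and r) or (p implies r)), w0   [neg-implies-rule on 2]
5. not (Dia (not q and r) or Dia (p implies r)), w0   [neg-implies-rule on 2]
6. not Dia (not q and r), w0   [neg-or-rule on 5]
7. not Dia (p implies r), w0   [neg-or-rule on 5]
8. not (not q and r), w0   [neg-Dia-rule on 6 via w0Rw0]
9. not (p implies r), w0   [neg-Dia-rule on 7 via w0Rw0]
10. p, w0   [neg-implies-rule on 9]
11. not r, w0   [neg-implies-rule on 9]
Accessibility: w0Rw0
Branch closes: p and not p both at w0.
Every branch closes; the branch above is one of them.

Unsatisfiable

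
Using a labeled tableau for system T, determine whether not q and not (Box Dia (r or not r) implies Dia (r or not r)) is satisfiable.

Unsatisfiable

1. not q and not (Box Dia (r or not r) implies Dia (r or not r)), u
2. not q, u
3. not (Box Dia (r or not r) implies Dia (r or not r)), u
4. Box Dia (r or not r), u
5. not Dia (r or not r), u
6. Dia (r or not r), u
7. not (r or not r), u
8. not r, u
9. r, u
Accessibility: uRu
Branch closes: r and not r both at u.
Every branch closes; the branch above is one of them.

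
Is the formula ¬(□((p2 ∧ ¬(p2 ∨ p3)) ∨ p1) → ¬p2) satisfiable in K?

Yes, satisfiable

1. ¬(□((p2 ∧ ¬(p2 ∨ p3)) ∨ p1) → ¬p2), w0
2. □((p2 ∧ ¬(p2 ∨ p3)) ∨ p1), w0
3. p2, w0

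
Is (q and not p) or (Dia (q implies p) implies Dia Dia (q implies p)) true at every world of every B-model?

Tableau for the negation not ((q and not p) or (Dia (q implies p) implies Dia Dia (q implies p))):
1. not ((q and not p) or (Dia (q implies p) implies Dia Dia (q implies p))), u
2. not (q and not p), u   [neg-or-rule on 1]
3. not (Dia (q implies p) implies Dia Dia (q implies p)), u   [neg-or-rule on 1]
4. Dia (q implies p), u   [neg-implies-rule on 3]
5. not Dia Dia (q implies p), u   [neg-implies-rule on 3]
6. not Dia (q implies p), u   [neg-Dia-rule on 5 via uRu]
7. not (q implies p), u   [neg-Dia-rule on 6 via uRu]
8. q, u   [neg-implies-rule on 7]
9. not p, u   [neg-implies-rule on 7]
10. p, u   [neg-and-rule on 2 (branches; this branch)]
Accessibility: uRu
Branch closes: p and not p both at u.
Every branch of the negation's tableau closes; the branch above is one of them.

Valid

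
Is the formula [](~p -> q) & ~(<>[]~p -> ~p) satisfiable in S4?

1. [](~p -> q) & ~(<>[]~p -> ~p), 0
2. [](~p -> q), 0
3. ~(<>[]~p -> ~p), 0
4. <>[]~p, 0
5. p, 0
6. ~p -> q, 0
7. q, 0
8. []~p, 1
9. ~p -> q, 1
10. ~p, 1
11. q, 1
Accessibility: 0R0, 0R1, 1R1

Satisfiable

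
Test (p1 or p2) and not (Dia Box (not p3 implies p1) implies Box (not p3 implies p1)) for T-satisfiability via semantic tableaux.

Satisfiable

1. (p1 or p2) and not (Dia Box (not p3 implies p1) implies Box (not p3 implies p1)), 0
2. p1 or p2, 0   [and-rule on 1]
3. not (Dia Box (not p3 implies p1) implies Box (not p3 implies p1)), 0   [and-rule on 1]
4. Dia Box (not p3 implies p1), 0   [neg-implies-rule on 3]
5. not Box (not p3 implies p1), 0   [neg-implies-rule on 3]
6. p2, 0   [or-rule on 2 (branches; this branch)]
7. Box (not p3 implies p1), 1   [Dia-rule on 4: fresh world 1, 0R1]
8. not p3 implies p1, 1   [Box-rule on 7 via 1R1]
9. p1, 1   [implies-rule on 8 (branches; this branch)]
10. not (not p3 implies p1), 2   [neg-Box-rule on 5: fresh world 2, 0R2]
11. not p3, 2   [neg-implies-rule on 10]
12. not p1, 2   [neg-implies-rule on 10]
Accessibility: 0R0, 0R1, 0R2, 1R1, 2R2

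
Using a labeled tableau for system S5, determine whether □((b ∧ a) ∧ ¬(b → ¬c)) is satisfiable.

1. □((b ∧ a) ∧ ¬(b → ¬c)), w0
2. (b ∧ a) ∧ ¬(b → ¬c), w0   [□-rule on 1 via w0Rw0]
3. b ∧ a, w0   [∧-rule on 2]
4. ¬(b → ¬c), w0   [∧-rule on 2]
5. b, w0   [∧-rule on 3]
6. a, w0   [∧-rule on 3]
7. c, w0   [¬→-rule on 4]
Accessibility: w0Rw0

Yes, satisfiable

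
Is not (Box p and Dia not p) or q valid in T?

Tableau for the negation not (not (Box p and Dia not p) or q):
1. not (not (Box p and Dia not p) or q), w0
2. Box p and Dia not p, w0
3. not q, w0
4. Box p, w0
5. Dia not p, w0
6. p, w0
7. not p, w1
8. p, w1
Accessibility: w0Rw0, w0Rw1, w1Rw1
Branch closes: p and not p both at w1.
All branches of the negation close; one closing branch shown above.

Yes, valid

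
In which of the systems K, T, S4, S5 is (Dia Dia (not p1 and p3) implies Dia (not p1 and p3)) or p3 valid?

S4, S5

T-tableau for the negation not ((Dia Dia (not p1 and p3) implies Dia (not p1 and p3)) or p3):
1. not ((Dia Dia (not p1 and p3) implies Dia (not p1 and p3)) or p3), 0
2. not (Dia Dia (not p1 and p3) implies Dia (not p1 and p3)), 0   [neg-or-rule on 1]
3. not p3, 0   [neg-or-rule on 1]
4. Dia Dia (not p1 and p3), 0   [neg-implies-rule on 2]
5. not Dia (not p1 and p3), 0   [neg-implies-rule on 2]
6. not (not p1 and p3), 0   [neg-Dia-rule on 5 via 0R0]
7. Dia (not p1 and p3), 1   [Dia-rule on 4: fresh world 1, 0R1]
8. not (not p1 and p3), 1   [neg-Dia-rule on 5 via 0R1]
9. not p3, 1   [neg-and-rule on 8 (branches; this branch)]
10. not p1 and p3, 2   [Dia-rule on 7: fresh world 2, 1R2]
11. not p1, 2   [and-rule on 10]
12. p3, 2   [and-rule on 10]
Accessibility: 0R0, 0R1, 1R1, 1R2, 2R2
Complete open branch: countermodel on a T-frame, so not valid in T, nor in K (the same frame is also a K-frame).
S4-tableau for the negation not ((Dia Dia (not p1 and p3) implies Dia (not p1 and p3)) or p3):
1. not ((Dia Dia (not p1 and p3) implies Dia (not p1 and p3)) or p3), 0
2. not (Dia Dia (not p1 and p3) implies Dia (not p1 and p3)), 0   [neg-or-rule on 1]
3. not p3, 0   [neg-or-rule on 1]
4. Dia Dia (not p1 and p3), 0   [neg-implies-rule on 2]
5. not Dia (not p1 and p3), 0   [neg-implies-rule on 2]
6. not (not p1 and p3), 0   [neg-Dia-rule on 5 via 0R0]
7. Dia (not p1 and p3), 1   [Dia-rule on 4: fresh world 1, 0R1]
8. not (not p1 and p3), 1   [neg-Dia-rule on 5 via 0R1]
9. not p3, 1   [neg-and-rule on 8 (branches; this branch)]
10. not p1 and p3, 2   [Dia-rule on 7: fresh world 2, 1R2]
11. not p1, 2   [and-rule on 10]
12. p3, 2   [and-rule on 10]
13. not (not p1 and p3), 2   [neg-Dia-rule on 5 via 0R2]
14. not p3, 2   [neg-and-rule on 13 (branches; this branch)]
Accessibility: 0R0, 0R1, 0R2, 1R1, 1R2, 2R2
Branch closes: p3 and not p3 both at 2.
Every branch closes (one shown): valid in S4, hence also in S5 (every theorem of S4 is a theorem of S5).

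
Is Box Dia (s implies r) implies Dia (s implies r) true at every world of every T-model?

Tableau for the negation not (Box Dia (s implies r) implies Dia (s implies r)):
1. not (Box Dia (s implies r) implies Dia (s implies r)), u
2. Box Dia (s implies r), u
3. not Dia (s implies r), u
4. Dia (s implies r), u
5. not (s implies r), u
6. s, u
7. not r, u
8. s implies r, v
9. Dia (s implies r), v
10. not (s implies r), v
11. s, v
12. not r, v
13. r, v
Accessibility: uRu, uRv, vRv
Branch closes: r and not r both at v.
Every branch of the negation's tableau closes; the branch above is one of them.

Valid in T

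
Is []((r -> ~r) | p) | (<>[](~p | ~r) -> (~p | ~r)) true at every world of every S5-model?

Valid

Tableau for the negation ~([]((r -> ~r) | p) | (<>[](~p | ~r) -> (~p | ~r))):
1. ~([]((r -> ~r) | p) | (<>[](~p | ~r) -> (~p | ~r))), w0
2. ~[]((r -> ~r) | p), w0   [~|-rule on 1]
3. ~(<>[](~p | ~r) -> (~p | ~r)), w0   [~|-rule on 1]
4. <>[](~p | ~r), w0   [~->-rule on 3]
5. ~(~p | ~r), w0   [~->-rule on 3]
6. p, w0   [~|-rule on 5]
7. r, w0   [~|-rule on 5]
8. ~((r -> ~r) | p), w1   [~[]-rule on 2: fresh world w1, w0Rw1]
9. ~(r -> ~r), w1   [~|-rule on 8]
10. ~p, w1   [~|-rule on 8]
11. r, w1   [~->-rule on 9]
12. [](~p | ~r), w2   [<>-rule on 4: fresh world w2, w0Rw2]
13. ~p | ~r, w0   [[]-rule on 12 via w2Rw0]
14. ~p | ~r, w1   [[]-rule on 12 via w2Rw1]
15. ~p | ~r, w2   [[]-rule on 12 via w2Rw2]
16. ~r, w0   [|-rule on 13 (branches; this branch)]
Accessibility: w0Rw0, w0Rw1, w0Rw2, w1Rw0, w1Rw1, w1Rw2, w2Rw0, w2Rw1, w2Rw2
Branch closes: r and ~r both at w0.
All branches of the negation close; one closing branch shown above.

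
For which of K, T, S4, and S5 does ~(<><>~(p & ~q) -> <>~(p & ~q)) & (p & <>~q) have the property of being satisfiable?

S4-tableau for the formula:
1. ~(<><>~(p & ~q) -> <>~(p & ~q)) & (p & <>~q), u
2. ~(<><>~(p & ~q) -> <>~(p & ~q)), u
3. p & <>~q, u
4. <><>~(p & ~q), u
5. ~<>~(p & ~q), u
6. p, u
7. <>~q, u
8. p & ~q, u
9. ~q, u
10. <>~(p & ~q), v
11. p & ~q, v
12. p, v
13. ~q, v
14. ~q, w
15. p & ~q, w
16. p, w
17. ~(p & ~q), x
18. p & ~q, x
19. p, x
20. ~q, x
21. q, x
Accessibility: uRu, uRv, uRw, uRx, vRv, vRx, wRw, xRx
Branch closes: q and ~q both at x.
Every branch closes (one shown): unsatisfiable in S4, hence also in S5 (every S5-frame is an S4-frame).
T-tableau for the formula:
1. ~(<><>~(p & ~q) -> <>~(p & ~q)) & (p & <>~q), u
2. ~(<><>~(p & ~q) -> <>~(p & ~q)), u
3. p & <>~q, u
4. <><>~(p & ~q), u
5. ~<>~(p & ~q), u
6. p, u
7. <>~q, u
8. p & ~q, u
9. ~q, u
10. <>~(p & ~q), v
11. p & ~q, v
12. p, v
13. ~q, v
14. ~q, w
15. p & ~q, w
16. p, w
17. ~(p & ~q), x
18. q, x
Accessibility: uRu, uRv, uRw, vRv, vRx, wRw, xRx
Complete open branch: satisfiable in T, hence also in K (this T-model is also a K-model).

K, T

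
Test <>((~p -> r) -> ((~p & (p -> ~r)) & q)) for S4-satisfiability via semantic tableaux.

1. <>((~p -> r) -> ((~p & (p -> ~r)) & q)), 0
2. (~p -> r) -> ((~p & (p -> ~r)) & q), 1   [<>-rule on 1: fresh world 1, 0R1]
3. (~p & (p -> ~r)) & q, 1   [->-rule on 2 (branches; this branch)]
4. ~p & (p -> ~r), 1   [&-rule on 3]
5. q, 1   [&-rule on 3]
6. ~p, 1   [&-rule on 4]
7. p -> ~r, 1   [&-rule on 4]
8. ~r, 1   [->-rule on 7 (branches; this branch)]
Accessibility: 0R0, 0R1, 1R1

Satisfiable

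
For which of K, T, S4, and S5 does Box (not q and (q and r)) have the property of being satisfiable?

T-tableau for the formula:
1. Box (not q and (q and r)), w0
2. not q and (q and r), w0
3. not q, w0
4. q and r, w0
5. q, w0
6. r, w0
Accessibility: w0Rw0
Branch closes: q and not q both at w0.
Every branch closes (one shown): unsatisfiable in T, hence also in S4, S5 (every S4/S5-frame is a T-frame).
K-tableau for the formula:
1. Box (not q and (q and r)), w0
Complete open branch: satisfiable in K.

K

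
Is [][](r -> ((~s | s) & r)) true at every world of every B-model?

Tableau for the negation ~[][](r -> ((~s | s) & r)):
1. ~[][](r -> ((~s | s) & r)), w0
2. ~[](r -> ((~s | s) & r)), w1   [~[]-rule on 1: fresh world w1, w0Rw1]
3. ~(r -> ((~s | s) & r)), w2   [~[]-rule on 2: fresh world w2, w1Rw2]
4. r, w2   [~->-rule on 3]
5. ~((~s | s) & r), w2   [~->-rule on 3]
6. ~(~s | s), w2   [~&-rule on 5 (branches; this branch)]
7. s, w2   [~|-rule on 6]
8. ~s, w2   [~|-rule on 6]
Accessibility: w0Rw0, w0Rw1, w1Rw0, w1Rw1, w1Rw2, w2Rw1, w2Rw2
Branch closes: s and ~s both at w2.
All branches of the negation close; one closing branch shown above.

Yes, valid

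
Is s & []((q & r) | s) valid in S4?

Tableau for the negation ~(s & []((q & r) | s)):
1. ~(s & []((q & r) | s)), u
2. ~[]((q & r) | s), u   [~&-rule on 1 (branches; this branch)]
3. ~((q & r) | s), v   [~[]-rule on 2: fresh world v, uRv]
4. ~(q & r), v   [~|-rule on 3]
5. ~s, v   [~|-rule on 3]
6. ~r, v   [~&-rule on 4 (branches; this branch)]
Accessibility: uRu, uRv, vRv
The negation has an open branch (countermodel exists).

Not valid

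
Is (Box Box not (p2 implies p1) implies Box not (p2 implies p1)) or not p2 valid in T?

Tableau for the negation not ((Box Box not (p2 implies p1) implies Box not (p2 implies p1)) or not p2):
1. not ((Box Box not (p2 implies p1) implies Box not (p2 implies p1)) or not p2), 0
2. not (Box Box not (p2 implies p1) implies Box not (p2 implies p1)), 0
3. p2, 0
4. Box Box not (p2 implies p1), 0
5. not Box not (p2 implies p1), 0
6. Box not (p2 implies p1), 0
7. not (p2 implies p1), 0
8. not p1, 0
9. p2 implies p1, 1
10. Box not (p2 implies p1), 1
11. not (p2 implies p1), 1
12. p2, 1
13. not p1, 1
14. p1, 1
Accessibility: 0R0, 0R1, 1R1
Branch closes: p1 and not p1 both at 1.
Every branch of the negation's tableau closes; the branch above is one of them.

Yes, valid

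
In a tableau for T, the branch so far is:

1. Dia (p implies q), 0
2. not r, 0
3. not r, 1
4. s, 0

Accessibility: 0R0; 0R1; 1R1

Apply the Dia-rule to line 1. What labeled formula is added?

a fresh world 2 with 0R2, and p implies q at 2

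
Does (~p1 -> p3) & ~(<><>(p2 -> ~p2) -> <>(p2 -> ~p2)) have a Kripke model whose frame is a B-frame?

Yes, satisfiable

1. (~p1 -> p3) & ~(<><>(p2 -> ~p2) -> <>(p2 -> ~p2)), 0
2. ~p1 -> p3, 0
3. ~(<><>(p2 -> ~p2) -> <>(p2 -> ~p2)), 0
4. <><>(p2 -> ~p2), 0
5. ~<>(p2 -> ~p2), 0
6. ~(p2 -> ~p2), 0
7. p2, 0
8. p3, 0
9. <>(p2 -> ~p2), 1
10. ~(p2 -> ~p2), 1
11. p2, 1
12. p2 -> ~p2, 2
13. ~p2, 2
Accessibility: 0R0, 0R1, 1R0, 1R1, 1R2, 2R1, 2R2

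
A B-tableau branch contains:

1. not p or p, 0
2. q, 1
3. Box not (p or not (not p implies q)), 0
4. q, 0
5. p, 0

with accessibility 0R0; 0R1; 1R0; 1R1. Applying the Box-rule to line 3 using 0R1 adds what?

not (p or not (not p implies q)), 1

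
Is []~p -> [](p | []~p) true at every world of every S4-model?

Tableau for the negation ~([]~p -> [](p | []~p)):
1. ~([]~p -> [](p | []~p)), u
2. []~p, u
3. ~[](p | []~p), u
4. ~p, u
5. ~(p | []~p), v
6. ~p, v
7. ~[]~p, v
8. p, w
9. ~p, w
Accessibility: uRu, uRv, uRw, vRv, vRw, wRw
Branch closes: p and ~p both at w.
All branches of the negation close; one closing branch shown above.

Valid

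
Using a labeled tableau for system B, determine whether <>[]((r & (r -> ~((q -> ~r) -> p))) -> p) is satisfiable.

1. <>[]((r & (r -> ~((q -> ~r) -> p))) -> p), w0
2. []((r & (r -> ~((q -> ~r) -> p))) -> p), w1
3. (r & (r -> ~((q -> ~r) -> p))) -> p, w0
4. (r & (r -> ~((q -> ~r) -> p))) -> p, w1
5. p, w0
6. p, w1
Accessibility: w0Rw0, w0Rw1, w1Rw0, w1Rw1

Yes, satisfiable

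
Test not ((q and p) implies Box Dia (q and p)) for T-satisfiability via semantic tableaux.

1. not ((q and p) implies Box Dia (q and p)), 0
2. q and p, 0   [neg-implies-rule on 1]
3. not Box Dia (q and p), 0   [neg-implies-rule on 1]
4. q, 0   [and-rule on 2]
5. p, 0   [and-rule on 2]
6. not Dia (q and p), 1   [neg-Box-rule on 3: fresh world 1, 0R1]
7. not (q and p), 1   [neg-Dia-rule on 6 via 1R1]
8. not p, 1   [neg-and-rule on 7 (branches; this branch)]
Accessibility: 0R0, 0R1, 1R1

Yes, satisfiable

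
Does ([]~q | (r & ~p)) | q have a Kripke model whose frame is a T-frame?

Satisfiable (open branch found)

1. ([]~q | (r & ~p)) | q, u
2. q, u
Accessibility: uRu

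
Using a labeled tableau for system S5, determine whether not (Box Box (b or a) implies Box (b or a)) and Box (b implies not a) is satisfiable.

1. not (Box Box (b or a) implies Box (b or a)) and Box (b implies not a), 0
2. not (Box Box (b or a) implies Box (b or a)), 0
3. Box (b implies not a), 0
4. Box Box (b or a), 0
5. not Box (b or a), 0
6. b implies not a, 0
7. Box (b or a), 0
8. b or a, 0
9. not a, 0
10. b, 0
11. not (b or a), 1
12. not b, 1
13. not a, 1
14. b implies not a, 1
15. Box (b or a), 1
16. b or a, 1
17. a, 1
Accessibility: 0R0, 0R1, 1R0, 1R1
Branch closes: a and not a both at 1.
(One branch shown.) All branches close.

Unsatisfiable (every branch closes)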